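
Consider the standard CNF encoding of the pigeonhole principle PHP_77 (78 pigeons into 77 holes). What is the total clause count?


The PHP encoding has two parts:
1) At-least-one-hole clauses: 78 (one per pigeon, each with 77 literals).
2) At-most-one-pigeon-per-hole clauses: 77 holes * C(78,2) = 77 * 3003 = 231231.
Total clauses = 78 + 231231 = 231309.

231309


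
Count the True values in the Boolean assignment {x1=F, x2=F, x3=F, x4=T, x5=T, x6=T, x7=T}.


The weight is the number of variables assigned True.
True variables: x4, x5, x6, x7.
Weight = 4.

4


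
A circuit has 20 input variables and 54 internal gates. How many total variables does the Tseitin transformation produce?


The Tseitin transformation introduces one auxiliary variable per gate.
Total variables = inputs + gates = 20 + 54 = 74.

74


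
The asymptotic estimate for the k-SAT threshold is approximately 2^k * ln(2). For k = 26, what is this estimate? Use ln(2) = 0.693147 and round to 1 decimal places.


Using the asymptotic formula: threshold ~ 2^k * ln(2).
2^26 = 67108864.
67108864 * 0.693147 = 46516307.8.

46516307.8


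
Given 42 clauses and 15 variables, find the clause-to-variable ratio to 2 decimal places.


Clause-to-variable ratio = clauses / variables.
42 / 15 = 2.8.

2.8


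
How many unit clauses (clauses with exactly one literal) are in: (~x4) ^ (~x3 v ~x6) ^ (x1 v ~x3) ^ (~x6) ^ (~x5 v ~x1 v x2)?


A unit clause contains exactly one literal.
Unit clauses found: (~x4), (~x6).
Count = 2.

2


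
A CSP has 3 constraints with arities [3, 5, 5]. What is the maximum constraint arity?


The arities are: 3, 5, 5.
Scan for the maximum value.
Maximum arity = 5.

5


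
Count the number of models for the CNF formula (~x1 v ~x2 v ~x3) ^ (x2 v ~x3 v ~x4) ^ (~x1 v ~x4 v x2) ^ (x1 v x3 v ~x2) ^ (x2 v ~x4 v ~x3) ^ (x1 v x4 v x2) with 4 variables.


Enumerate all 16 truth assignments over 4 variables.
Test each against every clause.
Satisfying assignments found: 7.

7


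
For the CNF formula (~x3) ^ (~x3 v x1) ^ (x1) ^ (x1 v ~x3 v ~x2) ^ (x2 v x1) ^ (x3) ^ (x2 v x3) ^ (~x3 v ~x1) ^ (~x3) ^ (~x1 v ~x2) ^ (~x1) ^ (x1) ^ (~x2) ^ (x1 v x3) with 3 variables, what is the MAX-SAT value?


Enumerate all 8 truth assignments.
For each, count how many of the 14 clauses are satisfied.
The formula is not fully satisfiable, so the maximum is below 14.
Maximum simultaneously satisfiable clauses = 11.

11


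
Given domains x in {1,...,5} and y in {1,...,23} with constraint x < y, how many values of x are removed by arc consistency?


For the constraint x < y, x needs a supporting value in y's domain.
x can be at most 22 (one less than y's maximum).
Valid x values from domain: 5 out of 5.
Pruned = 5 - 5 = 0.

0


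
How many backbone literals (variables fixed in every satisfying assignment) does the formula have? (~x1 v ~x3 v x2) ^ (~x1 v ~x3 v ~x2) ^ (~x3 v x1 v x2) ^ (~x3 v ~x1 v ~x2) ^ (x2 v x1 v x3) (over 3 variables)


Find all satisfying assignments: 4 model(s).
Check which variables have the same value in every model.
No variable is fixed across all models.
Backbone size = 0.

0


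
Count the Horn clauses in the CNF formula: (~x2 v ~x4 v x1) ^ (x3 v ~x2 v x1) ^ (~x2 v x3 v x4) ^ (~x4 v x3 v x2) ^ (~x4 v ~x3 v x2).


A Horn clause has at most one positive literal.
Clause 1: 1 positive lit(s) -> Horn
Clause 2: 2 positive lit(s) -> not Horn
Clause 3: 2 positive lit(s) -> not Horn
Clause 4: 2 positive lit(s) -> not Horn
Clause 5: 1 positive lit(s) -> Horn
Total Horn clauses = 2.

2


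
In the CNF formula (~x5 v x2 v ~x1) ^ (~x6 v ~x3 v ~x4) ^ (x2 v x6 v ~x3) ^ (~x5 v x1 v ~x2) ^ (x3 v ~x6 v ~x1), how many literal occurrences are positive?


Scan each clause for unnegated literals.
Clause 1: 1 positive; Clause 2: 0 positive; Clause 3: 2 positive; Clause 4: 1 positive; Clause 5: 1 positive.
Total positive literal occurrences = 5.

5


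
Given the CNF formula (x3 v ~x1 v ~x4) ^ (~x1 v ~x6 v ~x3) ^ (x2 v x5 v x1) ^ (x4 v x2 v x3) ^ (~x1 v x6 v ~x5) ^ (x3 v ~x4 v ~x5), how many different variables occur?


Identify each distinct variable in the formula.
Variables found: x1, x2, x3, x4, x5, x6.
Total distinct variables = 6.

6


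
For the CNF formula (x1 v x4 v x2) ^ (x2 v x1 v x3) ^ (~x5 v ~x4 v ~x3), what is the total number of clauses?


Each group enclosed in parentheses joined by ^ is one clause.
Counting the conjuncts: 3 clauses.

3


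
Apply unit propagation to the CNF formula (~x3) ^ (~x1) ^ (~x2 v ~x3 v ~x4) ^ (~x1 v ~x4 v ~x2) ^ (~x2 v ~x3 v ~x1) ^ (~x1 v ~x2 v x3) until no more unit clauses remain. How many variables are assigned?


Unit propagation repeatedly assigns the literal in any unit clause, then simplifies.
Assignments in order: x3 = F, x1 = F.
No further unit clauses remain.
Total variables assigned = 2.

2


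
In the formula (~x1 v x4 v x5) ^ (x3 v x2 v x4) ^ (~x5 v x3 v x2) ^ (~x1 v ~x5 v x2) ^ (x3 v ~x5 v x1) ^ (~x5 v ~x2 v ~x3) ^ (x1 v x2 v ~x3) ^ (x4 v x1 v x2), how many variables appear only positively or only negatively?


A pure literal appears in only one polarity across all clauses.
Pure literals: x4 (positive only).
Count = 1.

1


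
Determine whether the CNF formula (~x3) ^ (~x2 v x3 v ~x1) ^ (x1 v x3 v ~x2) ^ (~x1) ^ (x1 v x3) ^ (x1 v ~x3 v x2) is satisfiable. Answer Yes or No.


Check all 8 possible truth assignments.
Number of satisfying assignments found: 0.
The formula is unsatisfiable.

No


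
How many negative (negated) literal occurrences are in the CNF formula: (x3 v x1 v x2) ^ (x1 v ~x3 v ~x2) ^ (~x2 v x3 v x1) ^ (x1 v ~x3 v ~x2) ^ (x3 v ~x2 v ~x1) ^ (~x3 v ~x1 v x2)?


Scan each clause for negated literals.
Clause 1: 0 negative; Clause 2: 2 negative; Clause 3: 1 negative; Clause 4: 2 negative; Clause 5: 2 negative; Clause 6: 2 negative.
Total negative literal occurrences = 9.

9


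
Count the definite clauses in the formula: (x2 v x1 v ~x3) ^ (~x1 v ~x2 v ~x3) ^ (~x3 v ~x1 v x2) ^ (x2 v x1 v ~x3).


A definite clause has exactly one positive literal.
Clause 1: 2 positive -> not definite
Clause 2: 0 positive -> not definite
Clause 3: 1 positive -> definite
Clause 4: 2 positive -> not definite
Definite clause count = 1.

1


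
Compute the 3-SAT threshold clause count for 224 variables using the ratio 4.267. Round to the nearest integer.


The 3-SAT phase transition occurs at approximately 4.267 clauses per variable.
m = 4.267 * 224 = 955.808.
Rounded to nearest integer: 956.

956


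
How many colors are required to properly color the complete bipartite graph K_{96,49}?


K_{96,49} is bipartite by definition: the two parts are independent sets, with every edge crossing between them.
Color all vertices in one part with color 1 and all vertices in the other part with color 2.
Since the graph has at least one edge, one color does not suffice.
Chromatic number = 2.

2


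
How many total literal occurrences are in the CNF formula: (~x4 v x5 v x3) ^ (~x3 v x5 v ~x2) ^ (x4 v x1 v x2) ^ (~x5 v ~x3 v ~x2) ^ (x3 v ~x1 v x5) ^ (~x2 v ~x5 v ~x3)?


Clause lengths: 3, 3, 3, 3, 3, 3.
Sum = 3 + 3 + 3 + 3 + 3 + 3 = 18.

18


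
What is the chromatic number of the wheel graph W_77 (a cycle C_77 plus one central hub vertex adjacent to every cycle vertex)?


W_77 consists of the cycle C_77 together with a hub vertex adjacent to every cycle vertex.
The cycle C_77 needs 3 colors (odd cycle -> 3).
The hub is adjacent to every cycle vertex, so it must receive a new color distinct from all of them.
Chromatic number = 3 + 1 = 4.

4


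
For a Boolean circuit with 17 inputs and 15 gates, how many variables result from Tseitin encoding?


The Tseitin transformation introduces one auxiliary variable per gate.
Total variables = inputs + gates = 17 + 15 = 32.

32


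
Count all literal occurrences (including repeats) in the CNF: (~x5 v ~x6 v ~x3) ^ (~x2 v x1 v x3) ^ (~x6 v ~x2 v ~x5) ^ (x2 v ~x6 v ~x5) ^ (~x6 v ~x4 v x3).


Clause lengths: 3, 3, 3, 3, 3.
Sum = 3 + 3 + 3 + 3 + 3 = 15.

15


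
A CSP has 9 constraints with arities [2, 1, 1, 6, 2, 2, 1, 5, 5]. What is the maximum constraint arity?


The arities are: 2, 1, 1, 6, 2, 2, 1, 5, 5.
Scan for the maximum value.
Maximum arity = 6.

6


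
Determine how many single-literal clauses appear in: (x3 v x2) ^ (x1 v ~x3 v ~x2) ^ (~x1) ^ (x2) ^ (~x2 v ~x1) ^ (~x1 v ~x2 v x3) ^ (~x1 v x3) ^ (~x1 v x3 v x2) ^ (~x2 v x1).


A unit clause contains exactly one literal.
Unit clauses found: (~x1), (x2).
Count = 2.

2


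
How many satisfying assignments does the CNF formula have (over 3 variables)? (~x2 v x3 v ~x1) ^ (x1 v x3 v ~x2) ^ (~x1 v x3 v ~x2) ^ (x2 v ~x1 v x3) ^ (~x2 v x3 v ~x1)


Enumerate all 8 truth assignments over 3 variables.
Test each against every clause.
Satisfying assignments found: 5.

5


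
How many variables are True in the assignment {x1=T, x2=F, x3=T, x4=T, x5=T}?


The weight is the number of variables assigned True.
True variables: x1, x3, x4, x5.
Weight = 4.

4


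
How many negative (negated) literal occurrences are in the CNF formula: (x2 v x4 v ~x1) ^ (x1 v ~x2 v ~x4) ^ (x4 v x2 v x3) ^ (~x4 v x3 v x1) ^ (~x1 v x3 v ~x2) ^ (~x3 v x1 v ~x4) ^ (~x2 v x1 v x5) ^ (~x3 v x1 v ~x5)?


Scan each clause for negated literals.
Clause 1: 1 negative; Clause 2: 2 negative; Clause 3: 0 negative; Clause 4: 1 negative; Clause 5: 2 negative; Clause 6: 2 negative; Clause 7: 1 negative; Clause 8: 2 negative.
Total negative literal occurrences = 11.

11


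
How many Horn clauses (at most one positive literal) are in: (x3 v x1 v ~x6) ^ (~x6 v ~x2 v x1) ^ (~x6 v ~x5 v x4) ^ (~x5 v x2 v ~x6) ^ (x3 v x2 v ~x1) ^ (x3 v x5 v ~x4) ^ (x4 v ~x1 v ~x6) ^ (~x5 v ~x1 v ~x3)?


A Horn clause has at most one positive literal.
Clause 1: 2 positive lit(s) -> not Horn
Clause 2: 1 positive lit(s) -> Horn
Clause 3: 1 positive lit(s) -> Horn
Clause 4: 1 positive lit(s) -> Horn
Clause 5: 2 positive lit(s) -> not Horn
Clause 6: 2 positive lit(s) -> not Horn
Clause 7: 1 positive lit(s) -> Horn
Clause 8: 0 positive lit(s) -> Horn
Total Horn clauses = 5.

5


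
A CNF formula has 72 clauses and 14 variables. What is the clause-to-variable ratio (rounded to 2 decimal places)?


Clause-to-variable ratio = clauses / variables.
72 / 14 = 5.14.

5.14


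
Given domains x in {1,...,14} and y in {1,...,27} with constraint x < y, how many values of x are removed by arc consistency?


For the constraint x < y, x needs a supporting value in y's domain.
x can be at most 26 (one less than y's maximum).
Valid x values from domain: 14 out of 14.
Pruned = 14 - 14 = 0.

0


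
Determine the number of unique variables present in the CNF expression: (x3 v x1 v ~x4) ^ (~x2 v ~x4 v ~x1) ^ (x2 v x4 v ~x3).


Identify each distinct variable in the formula.
Variables found: x1, x2, x3, x4.
Total distinct variables = 4.

4


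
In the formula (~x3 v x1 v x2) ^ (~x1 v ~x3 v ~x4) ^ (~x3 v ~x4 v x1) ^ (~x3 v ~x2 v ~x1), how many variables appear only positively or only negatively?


A pure literal appears in only one polarity across all clauses.
Pure literals: x3 (negative only), x4 (negative only).
Count = 2.

2


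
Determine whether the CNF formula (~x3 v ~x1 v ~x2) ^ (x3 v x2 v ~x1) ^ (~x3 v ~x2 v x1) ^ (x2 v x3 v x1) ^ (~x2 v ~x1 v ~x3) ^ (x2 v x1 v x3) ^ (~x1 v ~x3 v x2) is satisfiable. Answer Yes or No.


Check all 8 possible truth assignments.
Number of satisfying assignments found: 3.
The formula is satisfiable.

Yes


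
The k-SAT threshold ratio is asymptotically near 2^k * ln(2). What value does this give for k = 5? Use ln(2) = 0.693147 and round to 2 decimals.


Using the asymptotic formula: threshold ~ 2^k * ln(2).
2^5 = 32.
32 * 0.693147 = 22.18.

22.18


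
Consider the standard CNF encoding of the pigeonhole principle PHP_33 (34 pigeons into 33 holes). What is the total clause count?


The PHP encoding has two parts:
1) At-least-one-hole clauses: 34 (one per pigeon, each with 33 literals).
2) At-most-one-pigeon-per-hole clauses: 33 holes * C(34,2) = 33 * 561 = 18513.
Total clauses = 34 + 18513 = 18547.

18547


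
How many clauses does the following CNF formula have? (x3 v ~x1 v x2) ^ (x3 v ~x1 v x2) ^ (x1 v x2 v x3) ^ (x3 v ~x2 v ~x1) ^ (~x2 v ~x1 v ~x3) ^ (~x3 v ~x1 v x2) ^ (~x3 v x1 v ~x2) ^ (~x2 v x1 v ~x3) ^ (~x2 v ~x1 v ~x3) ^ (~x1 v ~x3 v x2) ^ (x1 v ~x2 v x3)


Each group enclosed in parentheses joined by ^ is one clause.
Counting the conjuncts: 11 clauses.

11


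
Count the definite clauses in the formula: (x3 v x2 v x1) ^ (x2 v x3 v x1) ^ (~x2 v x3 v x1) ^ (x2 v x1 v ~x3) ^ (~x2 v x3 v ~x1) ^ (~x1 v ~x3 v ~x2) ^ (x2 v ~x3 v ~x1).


A definite clause has exactly one positive literal.
Clause 1: 3 positive -> not definite
Clause 2: 3 positive -> not definite
Clause 3: 2 positive -> not definite
Clause 4: 2 positive -> not definite
Clause 5: 1 positive -> definite
Clause 6: 0 positive -> not definite
Clause 7: 1 positive -> definite
Definite clause count = 2.

2


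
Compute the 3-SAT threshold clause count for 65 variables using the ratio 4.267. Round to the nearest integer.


The 3-SAT phase transition occurs at approximately 4.267 clauses per variable.
m = 4.267 * 65 = 277.355.
Rounded to nearest integer: 277.

277


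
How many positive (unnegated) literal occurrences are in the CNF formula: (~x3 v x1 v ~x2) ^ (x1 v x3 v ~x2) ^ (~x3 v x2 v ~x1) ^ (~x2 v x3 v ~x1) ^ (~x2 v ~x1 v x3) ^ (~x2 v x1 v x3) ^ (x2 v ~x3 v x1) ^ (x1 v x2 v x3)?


Scan each clause for unnegated literals.
Clause 1: 1 positive; Clause 2: 2 positive; Clause 3: 1 positive; Clause 4: 1 positive; Clause 5: 1 positive; Clause 6: 2 positive; Clause 7: 2 positive; Clause 8: 3 positive.
Total positive literal occurrences = 13.

13


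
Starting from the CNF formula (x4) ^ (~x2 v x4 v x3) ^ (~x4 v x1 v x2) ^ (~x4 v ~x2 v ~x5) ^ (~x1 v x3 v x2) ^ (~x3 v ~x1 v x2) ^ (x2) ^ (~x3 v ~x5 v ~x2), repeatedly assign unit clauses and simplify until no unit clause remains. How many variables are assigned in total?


Unit propagation repeatedly assigns the literal in any unit clause, then simplifies.
Assignments in order: x4 = T, x2 = T, x5 = F.
No further unit clauses remain.
Total variables assigned = 3.

3


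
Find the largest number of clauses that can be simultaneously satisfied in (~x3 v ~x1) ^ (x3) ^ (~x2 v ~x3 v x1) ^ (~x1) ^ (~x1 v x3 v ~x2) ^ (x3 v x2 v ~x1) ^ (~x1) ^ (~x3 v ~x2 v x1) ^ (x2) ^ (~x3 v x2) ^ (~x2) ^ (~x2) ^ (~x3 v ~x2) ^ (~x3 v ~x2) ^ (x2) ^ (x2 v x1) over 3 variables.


Enumerate all 8 truth assignments.
For each, count how many of the 16 clauses are satisfied.
The formula is not fully satisfiable, so the maximum is below 16.
Maximum simultaneously satisfiable clauses = 13.

13


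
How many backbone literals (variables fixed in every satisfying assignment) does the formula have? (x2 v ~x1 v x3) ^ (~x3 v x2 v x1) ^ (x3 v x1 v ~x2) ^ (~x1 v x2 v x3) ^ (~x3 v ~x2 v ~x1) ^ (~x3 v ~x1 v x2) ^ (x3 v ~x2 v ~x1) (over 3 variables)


Find all satisfying assignments: 2 model(s).
Check which variables have the same value in every model.
Fixed variables: x1=F.
Backbone size = 1.

1


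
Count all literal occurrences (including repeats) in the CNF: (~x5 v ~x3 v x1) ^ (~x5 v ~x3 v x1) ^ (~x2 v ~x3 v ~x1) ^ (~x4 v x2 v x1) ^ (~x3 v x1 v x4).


Clause lengths: 3, 3, 3, 3, 3.
Sum = 3 + 3 + 3 + 3 + 3 = 15.

15


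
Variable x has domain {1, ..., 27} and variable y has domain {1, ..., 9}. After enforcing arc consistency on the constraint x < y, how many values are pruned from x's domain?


For the constraint x < y, x needs a supporting value in y's domain.
x can be at most 8 (one less than y's maximum).
Valid x values from domain: 8 out of 27.
Pruned = 27 - 8 = 19.

19


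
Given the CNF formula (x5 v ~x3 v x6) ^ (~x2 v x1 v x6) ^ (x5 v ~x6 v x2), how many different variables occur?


Identify each distinct variable in the formula.
Variables found: x1, x2, x3, x5, x6.
Total distinct variables = 5.

5


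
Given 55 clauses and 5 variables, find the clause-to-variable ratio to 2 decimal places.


Clause-to-variable ratio = clauses / variables.
55 / 5 = 11.0.

11.0


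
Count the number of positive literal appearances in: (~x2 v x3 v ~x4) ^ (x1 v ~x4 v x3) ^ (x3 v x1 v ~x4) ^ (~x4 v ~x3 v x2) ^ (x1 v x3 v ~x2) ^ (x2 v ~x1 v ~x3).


Scan each clause for unnegated literals.
Clause 1: 1 positive; Clause 2: 2 positive; Clause 3: 2 positive; Clause 4: 1 positive; Clause 5: 2 positive; Clause 6: 1 positive.
Total positive literal occurrences = 9.

9


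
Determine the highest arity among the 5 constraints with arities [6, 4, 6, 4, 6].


The arities are: 6, 4, 6, 4, 6.
Scan for the maximum value.
Maximum arity = 6.

6


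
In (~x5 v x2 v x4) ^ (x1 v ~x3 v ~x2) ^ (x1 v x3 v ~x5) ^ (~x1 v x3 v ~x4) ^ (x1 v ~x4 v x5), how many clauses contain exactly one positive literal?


A definite clause has exactly one positive literal.
Clause 1: 2 positive -> not definite
Clause 2: 1 positive -> definite
Clause 3: 2 positive -> not definite
Clause 4: 1 positive -> definite
Clause 5: 2 positive -> not definite
Definite clause count = 2.

2


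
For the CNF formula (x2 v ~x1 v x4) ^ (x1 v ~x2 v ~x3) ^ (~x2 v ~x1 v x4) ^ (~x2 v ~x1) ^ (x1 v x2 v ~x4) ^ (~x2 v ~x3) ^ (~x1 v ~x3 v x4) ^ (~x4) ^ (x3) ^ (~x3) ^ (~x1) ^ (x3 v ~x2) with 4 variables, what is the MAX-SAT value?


Enumerate all 16 truth assignments.
For each, count how many of the 12 clauses are satisfied.
The formula is not fully satisfiable, so the maximum is below 12.
Maximum simultaneously satisfiable clauses = 11.

11


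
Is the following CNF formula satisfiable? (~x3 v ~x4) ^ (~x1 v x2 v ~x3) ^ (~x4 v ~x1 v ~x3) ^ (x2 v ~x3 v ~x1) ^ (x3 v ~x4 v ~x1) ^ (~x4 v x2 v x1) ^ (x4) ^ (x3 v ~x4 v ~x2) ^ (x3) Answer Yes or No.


Check all 16 possible truth assignments.
Number of satisfying assignments found: 0.
The formula is unsatisfiable.

No


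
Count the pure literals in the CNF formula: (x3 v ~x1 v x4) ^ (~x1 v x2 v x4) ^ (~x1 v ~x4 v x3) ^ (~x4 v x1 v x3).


A pure literal appears in only one polarity across all clauses.
Pure literals: x2 (positive only), x3 (positive only).
Count = 2.

2


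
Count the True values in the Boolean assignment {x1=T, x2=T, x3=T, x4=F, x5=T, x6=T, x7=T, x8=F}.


The weight is the number of variables assigned True.
True variables: x1, x2, x3, x5, x6, x7.
Weight = 6.

6


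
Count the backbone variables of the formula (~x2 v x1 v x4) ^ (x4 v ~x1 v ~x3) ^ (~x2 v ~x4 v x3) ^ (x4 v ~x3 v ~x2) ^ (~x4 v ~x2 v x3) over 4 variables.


Find all satisfying assignments: 10 model(s).
Check which variables have the same value in every model.
No variable is fixed across all models.
Backbone size = 0.

0


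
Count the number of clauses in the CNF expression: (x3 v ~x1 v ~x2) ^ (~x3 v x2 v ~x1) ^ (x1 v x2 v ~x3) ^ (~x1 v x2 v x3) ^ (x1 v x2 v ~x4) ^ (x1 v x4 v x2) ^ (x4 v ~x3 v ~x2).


Each group enclosed in parentheses joined by ^ is one clause.
Counting the conjuncts: 7 clauses.

7


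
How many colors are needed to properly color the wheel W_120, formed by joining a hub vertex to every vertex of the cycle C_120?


W_120 consists of the cycle C_120 together with a hub vertex adjacent to every cycle vertex.
The cycle C_120 needs 2 colors (even cycle -> 2).
The hub is adjacent to every cycle vertex, so it must receive a new color distinct from all of them.
Chromatic number = 2 + 1 = 3.

3


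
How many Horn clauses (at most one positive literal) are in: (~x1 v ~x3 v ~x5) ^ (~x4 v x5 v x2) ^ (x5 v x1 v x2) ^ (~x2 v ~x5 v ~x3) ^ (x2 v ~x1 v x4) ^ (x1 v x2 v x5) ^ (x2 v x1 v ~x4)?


A Horn clause has at most one positive literal.
Clause 1: 0 positive lit(s) -> Horn
Clause 2: 2 positive lit(s) -> not Horn
Clause 3: 3 positive lit(s) -> not Horn
Clause 4: 0 positive lit(s) -> Horn
Clause 5: 2 positive lit(s) -> not Horn
Clause 6: 3 positive lit(s) -> not Horn
Clause 7: 2 positive lit(s) -> not Horn
Total Horn clauses = 2.

2


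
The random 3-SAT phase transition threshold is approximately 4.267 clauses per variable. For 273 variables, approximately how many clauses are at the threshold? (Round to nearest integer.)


The 3-SAT phase transition occurs at approximately 4.267 clauses per variable.
m = 4.267 * 273 = 1164.891.
Rounded to nearest integer: 1165.

1165


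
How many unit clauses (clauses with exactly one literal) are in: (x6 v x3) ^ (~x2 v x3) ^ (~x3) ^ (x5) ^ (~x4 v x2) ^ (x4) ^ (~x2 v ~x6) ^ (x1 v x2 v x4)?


A unit clause contains exactly one literal.
Unit clauses found: (~x3), (x5), (x4).
Count = 3.

3


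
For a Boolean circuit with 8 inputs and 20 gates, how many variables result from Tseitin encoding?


The Tseitin transformation introduces one auxiliary variable per gate.
Total variables = inputs + gates = 8 + 20 = 28.

28


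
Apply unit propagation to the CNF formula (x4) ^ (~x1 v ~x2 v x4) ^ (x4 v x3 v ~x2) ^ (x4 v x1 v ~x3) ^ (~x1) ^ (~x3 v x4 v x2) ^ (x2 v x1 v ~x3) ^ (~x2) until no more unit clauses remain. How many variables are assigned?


Unit propagation repeatedly assigns the literal in any unit clause, then simplifies.
Assignments in order: x4 = T, x1 = F, x2 = F, x3 = F.
No further unit clauses remain.
Total variables assigned = 4.

4


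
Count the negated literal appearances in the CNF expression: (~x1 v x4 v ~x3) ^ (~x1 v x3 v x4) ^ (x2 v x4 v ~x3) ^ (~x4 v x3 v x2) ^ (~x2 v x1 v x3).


Scan each clause for negated literals.
Clause 1: 2 negative; Clause 2: 1 negative; Clause 3: 1 negative; Clause 4: 1 negative; Clause 5: 1 negative.
Total negative literal occurrences = 6.

6


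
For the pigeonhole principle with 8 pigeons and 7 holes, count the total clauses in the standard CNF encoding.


The PHP encoding has two parts:
1) At-least-one-hole clauses: 8 (one per pigeon, each with 7 literals).
2) At-most-one-pigeon-per-hole clauses: 7 holes * C(8,2) = 7 * 28 = 196.
Total clauses = 8 + 196 = 204.

204


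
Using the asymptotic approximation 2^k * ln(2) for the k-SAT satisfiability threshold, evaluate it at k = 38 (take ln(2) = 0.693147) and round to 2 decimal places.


Using the asymptotic formula: threshold ~ 2^k * ln(2).
2^38 = 274877906944.
274877906944 * 0.693147 = 190530796564.51.

190530796564.51


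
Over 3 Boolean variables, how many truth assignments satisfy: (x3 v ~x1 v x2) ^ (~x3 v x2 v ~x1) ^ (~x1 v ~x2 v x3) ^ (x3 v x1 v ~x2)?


Enumerate all 8 truth assignments over 3 variables.
Test each against every clause.
Satisfying assignments found: 4.

4


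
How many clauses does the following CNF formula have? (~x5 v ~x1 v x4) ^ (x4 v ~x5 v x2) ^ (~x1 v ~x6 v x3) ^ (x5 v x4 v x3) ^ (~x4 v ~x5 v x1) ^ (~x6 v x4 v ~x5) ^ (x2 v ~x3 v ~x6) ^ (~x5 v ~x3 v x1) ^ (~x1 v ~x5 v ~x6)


Each group enclosed in parentheses joined by ^ is one clause.
Counting the conjuncts: 9 clauses.

9


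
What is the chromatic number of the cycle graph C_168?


A cycle on an even number of vertices is bipartite: alternate two colors around the cycle.
Since 168 is even, two colors suffice, and at least two are needed because the graph has edges.
Chromatic number = 2.

2


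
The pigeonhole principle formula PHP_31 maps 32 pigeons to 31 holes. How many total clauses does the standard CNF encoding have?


The PHP encoding has two parts:
1) At-least-one-hole clauses: 32 (one per pigeon, each with 31 literals).
2) At-most-one-pigeon-per-hole clauses: 31 holes * C(32,2) = 31 * 496 = 15376.
Total clauses = 32 + 15376 = 15408.

15408


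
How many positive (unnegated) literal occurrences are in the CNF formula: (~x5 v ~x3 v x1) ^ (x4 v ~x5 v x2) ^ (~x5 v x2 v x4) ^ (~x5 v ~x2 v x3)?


Scan each clause for unnegated literals.
Clause 1: 1 positive; Clause 2: 2 positive; Clause 3: 2 positive; Clause 4: 1 positive.
Total positive literal occurrences = 6.

6


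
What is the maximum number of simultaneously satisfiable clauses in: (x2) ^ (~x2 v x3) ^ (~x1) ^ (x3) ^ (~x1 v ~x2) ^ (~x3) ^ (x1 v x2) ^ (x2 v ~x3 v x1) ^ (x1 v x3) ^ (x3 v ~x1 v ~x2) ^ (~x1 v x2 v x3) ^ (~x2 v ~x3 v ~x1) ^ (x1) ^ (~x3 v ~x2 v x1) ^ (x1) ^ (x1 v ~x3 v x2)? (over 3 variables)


Enumerate all 8 truth assignments.
For each, count how many of the 16 clauses are satisfied.
The formula is not fully satisfiable, so the maximum is below 16.
Maximum simultaneously satisfiable clauses = 13.

13


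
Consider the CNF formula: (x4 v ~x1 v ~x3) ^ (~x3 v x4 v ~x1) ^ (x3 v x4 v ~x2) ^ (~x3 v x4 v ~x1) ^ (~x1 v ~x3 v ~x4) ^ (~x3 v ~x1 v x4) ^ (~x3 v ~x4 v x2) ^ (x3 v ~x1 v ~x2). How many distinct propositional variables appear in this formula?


Identify each distinct variable in the formula.
Variables found: x1, x2, x3, x4.
Total distinct variables = 4.

4


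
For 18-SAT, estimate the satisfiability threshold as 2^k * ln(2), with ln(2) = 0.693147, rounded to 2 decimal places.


Using the asymptotic formula: threshold ~ 2^k * ln(2).
2^18 = 262144.
262144 * 0.693147 = 181704.33.

181704.33


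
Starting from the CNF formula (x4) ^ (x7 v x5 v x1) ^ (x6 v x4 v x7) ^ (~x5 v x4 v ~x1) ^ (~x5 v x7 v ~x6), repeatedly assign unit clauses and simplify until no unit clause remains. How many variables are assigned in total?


Unit propagation repeatedly assigns the literal in any unit clause, then simplifies.
Assignments in order: x4 = T.
No further unit clauses remain.
Total variables assigned = 1.

1


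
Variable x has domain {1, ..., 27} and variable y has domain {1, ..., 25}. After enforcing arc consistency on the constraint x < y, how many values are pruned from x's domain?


For the constraint x < y, x needs a supporting value in y's domain.
x can be at most 24 (one less than y's maximum).
Valid x values from domain: 24 out of 27.
Pruned = 27 - 24 = 3.

3


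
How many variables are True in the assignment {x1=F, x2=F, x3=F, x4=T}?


The weight is the number of variables assigned True.
True variables: x4.
Weight = 1.

1


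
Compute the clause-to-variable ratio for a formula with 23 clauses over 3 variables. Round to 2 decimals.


Clause-to-variable ratio = clauses / variables.
23 / 3 = 7.67.

7.67


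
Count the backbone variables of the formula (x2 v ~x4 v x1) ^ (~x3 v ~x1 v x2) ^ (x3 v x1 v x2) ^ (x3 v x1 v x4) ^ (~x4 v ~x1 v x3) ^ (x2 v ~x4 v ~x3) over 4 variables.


Find all satisfying assignments: 8 model(s).
Check which variables have the same value in every model.
No variable is fixed across all models.
Backbone size = 0.

0


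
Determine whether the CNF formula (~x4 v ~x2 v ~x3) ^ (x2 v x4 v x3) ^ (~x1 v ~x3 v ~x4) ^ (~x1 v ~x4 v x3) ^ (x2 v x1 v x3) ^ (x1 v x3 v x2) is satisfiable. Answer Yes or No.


Check all 16 possible truth assignments.
Number of satisfying assignments found: 8.
The formula is satisfiable.

Yes


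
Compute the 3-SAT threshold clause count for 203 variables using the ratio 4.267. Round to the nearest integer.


The 3-SAT phase transition occurs at approximately 4.267 clauses per variable.
m = 4.267 * 203 = 866.201.
Rounded to nearest integer: 866.

866


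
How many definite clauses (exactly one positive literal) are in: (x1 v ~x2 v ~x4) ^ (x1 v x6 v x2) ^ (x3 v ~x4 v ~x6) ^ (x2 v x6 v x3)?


A definite clause has exactly one positive literal.
Clause 1: 1 positive -> definite
Clause 2: 3 positive -> not definite
Clause 3: 1 positive -> definite
Clause 4: 3 positive -> not definite
Definite clause count = 2.

2


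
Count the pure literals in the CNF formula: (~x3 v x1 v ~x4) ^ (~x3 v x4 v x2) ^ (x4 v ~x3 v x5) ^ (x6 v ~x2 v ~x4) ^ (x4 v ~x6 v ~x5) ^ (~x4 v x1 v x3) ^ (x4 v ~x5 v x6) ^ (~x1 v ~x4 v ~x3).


A pure literal appears in only one polarity across all clauses.
No pure literals found.
Count = 0.

0


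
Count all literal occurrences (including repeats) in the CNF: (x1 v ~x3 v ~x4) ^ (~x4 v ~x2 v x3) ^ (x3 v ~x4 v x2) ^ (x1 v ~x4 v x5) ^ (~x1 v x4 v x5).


Clause lengths: 3, 3, 3, 3, 3.
Sum = 3 + 3 + 3 + 3 + 3 = 15.

15


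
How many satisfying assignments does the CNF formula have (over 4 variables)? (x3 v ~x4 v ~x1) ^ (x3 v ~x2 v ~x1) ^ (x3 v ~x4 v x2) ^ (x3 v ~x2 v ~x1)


Enumerate all 16 truth assignments over 4 variables.
Test each against every clause.
Satisfying assignments found: 12.

12


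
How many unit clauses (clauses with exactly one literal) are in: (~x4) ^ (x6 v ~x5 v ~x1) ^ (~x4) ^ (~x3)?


A unit clause contains exactly one literal.
Unit clauses found: (~x4), (~x4), (~x3).
Count = 3.

3


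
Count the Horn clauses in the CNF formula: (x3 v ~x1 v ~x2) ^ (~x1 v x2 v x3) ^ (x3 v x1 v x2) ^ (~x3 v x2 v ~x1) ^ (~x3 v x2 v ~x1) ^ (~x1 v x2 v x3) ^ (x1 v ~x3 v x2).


A Horn clause has at most one positive literal.
Clause 1: 1 positive lit(s) -> Horn
Clause 2: 2 positive lit(s) -> not Horn
Clause 3: 3 positive lit(s) -> not Horn
Clause 4: 1 positive lit(s) -> Horn
Clause 5: 1 positive lit(s) -> Horn
Clause 6: 2 positive lit(s) -> not Horn
Clause 7: 2 positive lit(s) -> not Horn
Total Horn clauses = 3.

3


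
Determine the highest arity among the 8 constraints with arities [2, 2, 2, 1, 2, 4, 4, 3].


The arities are: 2, 2, 2, 1, 2, 4, 4, 3.
Scan for the maximum value.
Maximum arity = 4.

4


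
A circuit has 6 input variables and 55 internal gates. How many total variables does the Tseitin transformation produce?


The Tseitin transformation introduces one auxiliary variable per gate.
Total variables = inputs + gates = 6 + 55 = 61.

61


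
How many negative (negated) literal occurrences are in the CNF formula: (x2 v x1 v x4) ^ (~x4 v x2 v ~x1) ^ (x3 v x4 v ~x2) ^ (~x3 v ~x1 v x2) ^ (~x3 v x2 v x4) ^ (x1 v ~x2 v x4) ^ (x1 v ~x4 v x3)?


Scan each clause for negated literals.
Clause 1: 0 negative; Clause 2: 2 negative; Clause 3: 1 negative; Clause 4: 2 negative; Clause 5: 1 negative; Clause 6: 1 negative; Clause 7: 1 negative.
Total negative literal occurrences = 8.

8


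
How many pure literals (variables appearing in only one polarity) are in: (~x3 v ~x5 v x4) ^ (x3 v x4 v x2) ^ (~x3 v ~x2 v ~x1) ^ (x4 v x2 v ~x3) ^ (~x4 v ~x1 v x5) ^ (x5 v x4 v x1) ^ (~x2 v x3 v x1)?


A pure literal appears in only one polarity across all clauses.
No pure literals found.
Count = 0.

0


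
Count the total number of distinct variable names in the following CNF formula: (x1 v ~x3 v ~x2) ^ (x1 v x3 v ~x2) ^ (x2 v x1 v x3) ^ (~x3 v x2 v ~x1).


Identify each distinct variable in the formula.
Variables found: x1, x2, x3.
Total distinct variables = 3.

3


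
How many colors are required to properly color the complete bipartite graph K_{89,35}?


K_{89,35} is bipartite by definition: the two parts are independent sets, with every edge crossing between them.
Color all vertices in one part with color 1 and all vertices in the other part with color 2.
Since the graph has at least one edge, one color does not suffice.
Chromatic number = 2.

2


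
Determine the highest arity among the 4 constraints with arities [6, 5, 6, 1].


The arities are: 6, 5, 6, 1.
Scan for the maximum value.
Maximum arity = 6.

6


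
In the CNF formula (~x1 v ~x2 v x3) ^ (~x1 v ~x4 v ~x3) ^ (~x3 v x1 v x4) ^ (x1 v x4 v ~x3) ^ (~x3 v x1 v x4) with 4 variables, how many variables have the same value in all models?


Find all satisfying assignments: 10 model(s).
Check which variables have the same value in every model.
No variable is fixed across all models.
Backbone size = 0.

0


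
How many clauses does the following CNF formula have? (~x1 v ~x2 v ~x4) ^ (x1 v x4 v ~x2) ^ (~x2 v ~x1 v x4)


Each group enclosed in parentheses joined by ^ is one clause.
Counting the conjuncts: 3 clauses.

3


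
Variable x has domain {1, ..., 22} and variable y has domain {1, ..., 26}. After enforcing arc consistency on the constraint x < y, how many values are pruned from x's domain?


For the constraint x < y, x needs a supporting value in y's domain.
x can be at most 25 (one less than y's maximum).
Valid x values from domain: 22 out of 22.
Pruned = 22 - 22 = 0.

0


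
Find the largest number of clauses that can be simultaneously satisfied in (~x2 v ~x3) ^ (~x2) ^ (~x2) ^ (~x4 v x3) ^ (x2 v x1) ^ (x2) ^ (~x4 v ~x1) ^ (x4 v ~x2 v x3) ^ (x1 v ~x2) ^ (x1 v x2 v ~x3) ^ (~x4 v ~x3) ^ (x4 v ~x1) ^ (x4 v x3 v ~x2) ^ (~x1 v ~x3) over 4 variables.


Enumerate all 16 truth assignments.
For each, count how many of the 14 clauses are satisfied.
The formula is not fully satisfiable, so the maximum is below 14.
Maximum simultaneously satisfiable clauses = 12.

12


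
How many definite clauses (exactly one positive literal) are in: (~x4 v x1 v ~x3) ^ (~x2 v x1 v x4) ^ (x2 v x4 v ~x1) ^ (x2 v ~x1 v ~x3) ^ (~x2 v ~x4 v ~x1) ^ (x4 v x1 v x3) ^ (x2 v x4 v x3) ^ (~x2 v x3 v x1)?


A definite clause has exactly one positive literal.
Clause 1: 1 positive -> definite
Clause 2: 2 positive -> not definite
Clause 3: 2 positive -> not definite
Clause 4: 1 positive -> definite
Clause 5: 0 positive -> not definite
Clause 6: 3 positive -> not definite
Clause 7: 3 positive -> not definite
Clause 8: 2 positive -> not definite
Definite clause count = 2.

2


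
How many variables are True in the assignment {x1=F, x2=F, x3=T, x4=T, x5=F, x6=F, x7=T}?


The weight is the number of variables assigned True.
True variables: x3, x4, x7.
Weight = 3.

3


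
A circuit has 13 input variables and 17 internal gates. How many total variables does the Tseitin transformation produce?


The Tseitin transformation introduces one auxiliary variable per gate.
Total variables = inputs + gates = 13 + 17 = 30.

30


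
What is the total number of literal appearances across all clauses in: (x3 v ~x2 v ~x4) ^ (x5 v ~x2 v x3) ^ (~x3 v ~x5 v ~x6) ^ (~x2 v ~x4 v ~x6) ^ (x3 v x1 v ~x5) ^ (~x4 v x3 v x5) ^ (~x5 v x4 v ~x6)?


Clause lengths: 3, 3, 3, 3, 3, 3, 3.
Sum = 3 + 3 + 3 + 3 + 3 + 3 + 3 = 21.

21


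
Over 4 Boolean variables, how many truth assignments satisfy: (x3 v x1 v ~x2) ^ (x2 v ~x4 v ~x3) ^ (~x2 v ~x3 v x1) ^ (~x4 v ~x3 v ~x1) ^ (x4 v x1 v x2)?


Enumerate all 16 truth assignments over 4 variables.
Test each against every clause.
Satisfying assignments found: 7.

7


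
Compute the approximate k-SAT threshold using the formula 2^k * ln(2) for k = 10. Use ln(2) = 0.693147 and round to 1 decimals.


Using the asymptotic formula: threshold ~ 2^k * ln(2).
2^10 = 1024.
1024 * 0.693147 = 709.8.

709.8


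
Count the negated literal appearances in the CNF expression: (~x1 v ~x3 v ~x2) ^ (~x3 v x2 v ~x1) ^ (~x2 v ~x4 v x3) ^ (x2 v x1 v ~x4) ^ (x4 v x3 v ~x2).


Scan each clause for negated literals.
Clause 1: 3 negative; Clause 2: 2 negative; Clause 3: 2 negative; Clause 4: 1 negative; Clause 5: 1 negative.
Total negative literal occurrences = 9.

9


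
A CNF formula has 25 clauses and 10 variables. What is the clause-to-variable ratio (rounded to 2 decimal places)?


Clause-to-variable ratio = clauses / variables.
25 / 10 = 2.5.

2.5


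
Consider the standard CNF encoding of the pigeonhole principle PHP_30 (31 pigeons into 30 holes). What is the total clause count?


The PHP encoding has two parts:
1) At-least-one-hole clauses: 31 (one per pigeon, each with 30 literals).
2) At-most-one-pigeon-per-hole clauses: 30 holes * C(31,2) = 30 * 465 = 13950.
Total clauses = 31 + 13950 = 13981.

13981


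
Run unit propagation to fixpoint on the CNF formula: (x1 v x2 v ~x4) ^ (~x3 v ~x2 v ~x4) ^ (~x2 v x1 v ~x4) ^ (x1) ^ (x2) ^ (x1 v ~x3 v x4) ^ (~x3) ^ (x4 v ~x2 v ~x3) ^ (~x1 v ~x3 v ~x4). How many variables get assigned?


Unit propagation repeatedly assigns the literal in any unit clause, then simplifies.
Assignments in order: x1 = T, x2 = T, x3 = F.
No further unit clauses remain.
Total variables assigned = 3.

3


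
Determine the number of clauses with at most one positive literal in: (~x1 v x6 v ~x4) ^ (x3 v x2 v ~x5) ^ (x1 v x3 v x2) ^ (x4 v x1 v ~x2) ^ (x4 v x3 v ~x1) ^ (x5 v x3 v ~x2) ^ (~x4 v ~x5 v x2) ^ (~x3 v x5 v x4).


A Horn clause has at most one positive literal.
Clause 1: 1 positive lit(s) -> Horn
Clause 2: 2 positive lit(s) -> not Horn
Clause 3: 3 positive lit(s) -> not Horn
Clause 4: 2 positive lit(s) -> not Horn
Clause 5: 2 positive lit(s) -> not Horn
Clause 6: 2 positive lit(s) -> not Horn
Clause 7: 1 positive lit(s) -> Horn
Clause 8: 2 positive lit(s) -> not Horn
Total Horn clauses = 2.

2


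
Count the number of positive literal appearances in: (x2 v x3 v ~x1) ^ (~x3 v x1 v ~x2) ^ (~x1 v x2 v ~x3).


Scan each clause for unnegated literals.
Clause 1: 2 positive; Clause 2: 1 positive; Clause 3: 1 positive.
Total positive literal occurrences = 4.

4


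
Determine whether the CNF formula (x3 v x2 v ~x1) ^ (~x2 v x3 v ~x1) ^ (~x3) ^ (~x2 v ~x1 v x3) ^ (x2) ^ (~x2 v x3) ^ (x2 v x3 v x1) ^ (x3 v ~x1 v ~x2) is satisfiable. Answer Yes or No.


Check all 8 possible truth assignments.
Number of satisfying assignments found: 0.
The formula is unsatisfiable.

No


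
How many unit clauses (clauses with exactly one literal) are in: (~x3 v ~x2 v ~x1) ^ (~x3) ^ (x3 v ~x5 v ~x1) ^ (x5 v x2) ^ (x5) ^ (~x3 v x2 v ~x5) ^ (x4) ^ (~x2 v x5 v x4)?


A unit clause contains exactly one literal.
Unit clauses found: (~x3), (x5), (x4).
Count = 3.

3


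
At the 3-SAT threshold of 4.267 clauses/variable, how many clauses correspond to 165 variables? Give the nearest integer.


The 3-SAT phase transition occurs at approximately 4.267 clauses per variable.
m = 4.267 * 165 = 704.055.
Rounded to nearest integer: 704.

704


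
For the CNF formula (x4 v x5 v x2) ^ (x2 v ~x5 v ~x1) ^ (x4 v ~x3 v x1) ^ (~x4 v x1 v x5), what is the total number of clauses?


Each group enclosed in parentheses joined by ^ is one clause.
Counting the conjuncts: 4 clauses.

4


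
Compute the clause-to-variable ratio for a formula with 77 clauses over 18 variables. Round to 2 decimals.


Clause-to-variable ratio = clauses / variables.
77 / 18 = 4.28.

4.28


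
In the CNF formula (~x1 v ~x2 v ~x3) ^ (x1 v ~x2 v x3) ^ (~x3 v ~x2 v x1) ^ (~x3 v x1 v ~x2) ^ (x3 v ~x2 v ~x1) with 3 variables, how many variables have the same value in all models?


Find all satisfying assignments: 4 model(s).
Check which variables have the same value in every model.
Fixed variables: x2=F.
Backbone size = 1.

1


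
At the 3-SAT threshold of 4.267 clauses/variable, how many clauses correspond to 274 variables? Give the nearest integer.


The 3-SAT phase transition occurs at approximately 4.267 clauses per variable.
m = 4.267 * 274 = 1169.158.
Rounded to nearest integer: 1169.

1169


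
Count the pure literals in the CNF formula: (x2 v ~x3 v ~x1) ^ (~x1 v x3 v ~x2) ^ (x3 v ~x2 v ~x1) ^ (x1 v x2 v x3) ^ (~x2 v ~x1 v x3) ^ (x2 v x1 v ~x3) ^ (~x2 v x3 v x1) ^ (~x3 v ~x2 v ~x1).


A pure literal appears in only one polarity across all clauses.
No pure literals found.
Count = 0.

0


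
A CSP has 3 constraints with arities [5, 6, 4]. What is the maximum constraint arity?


The arities are: 5, 6, 4.
Scan for the maximum value.
Maximum arity = 6.

6


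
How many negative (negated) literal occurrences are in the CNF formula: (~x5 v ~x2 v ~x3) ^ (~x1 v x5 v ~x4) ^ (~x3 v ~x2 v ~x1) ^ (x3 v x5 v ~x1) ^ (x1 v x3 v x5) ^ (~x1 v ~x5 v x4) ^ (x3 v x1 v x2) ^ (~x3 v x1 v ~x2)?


Scan each clause for negated literals.
Clause 1: 3 negative; Clause 2: 2 negative; Clause 3: 3 negative; Clause 4: 1 negative; Clause 5: 0 negative; Clause 6: 2 negative; Clause 7: 0 negative; Clause 8: 2 negative.
Total negative literal occurrences = 13.

13


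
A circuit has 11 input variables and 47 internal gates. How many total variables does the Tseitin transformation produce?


The Tseitin transformation introduces one auxiliary variable per gate.
Total variables = inputs + gates = 11 + 47 = 58.

58


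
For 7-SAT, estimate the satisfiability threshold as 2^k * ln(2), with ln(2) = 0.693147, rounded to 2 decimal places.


Using the asymptotic formula: threshold ~ 2^k * ln(2).
2^7 = 128.
128 * 0.693147 = 88.72.

88.72
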